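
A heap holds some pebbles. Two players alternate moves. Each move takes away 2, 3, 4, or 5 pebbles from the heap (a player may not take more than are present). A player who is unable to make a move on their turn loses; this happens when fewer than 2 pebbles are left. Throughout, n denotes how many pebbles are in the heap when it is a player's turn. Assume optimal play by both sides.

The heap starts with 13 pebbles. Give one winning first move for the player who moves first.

Work bottom-up. With no move the player to move loses. Otherwise the position is W if at least one move leads to an L position for the opponent, and L if every move leads to a W.
n=0: no move → L
n=1: no move → L
n=2: →0(L), so W
n=3: →1(L), so W
n=4: →1(L), so W
n=5: →1(L), so W
n=6: →1(L), so W
n=7: →5(W), 4(W), 3(W), 2(W) — all W, so L
n=8: →6(W), 5(W), 4(W), 3(W) — all W, so L
n=9: →7(L), so W
n=10: →8(L), so W
n=11: →8(L), so W
n=12: →8(L), so W
n=13: →8(L), so W
From 13, the L positions reachable in one move are: 8.

Remove 5, leaving 8.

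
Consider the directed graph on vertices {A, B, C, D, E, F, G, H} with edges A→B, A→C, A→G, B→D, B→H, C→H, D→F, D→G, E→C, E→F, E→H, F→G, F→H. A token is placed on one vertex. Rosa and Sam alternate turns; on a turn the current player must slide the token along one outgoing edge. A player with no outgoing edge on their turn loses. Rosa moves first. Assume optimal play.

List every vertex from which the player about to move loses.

Label each position W (a win for the player to move) or L (a loss). A position with no legal move is L; any other position is W exactly when some move reaches an L, and L when every move reaches a W.
Every edge goes from a vertex to one that appears earlier in the order H, G, F, D, C, B, E, A, so processing vertices in that order labels each vertex after all of its successors.
H: no outgoing edge → L
G: no outgoing edge → L
F: →G(L), so W
D: →G(L), so W
C: →H(L), so W
B: →H(L), so W
E: →H(L), so W
A: →G(L), so W
Reading off the rows marked L gives the requested list; there are 2 such vertices.

G, H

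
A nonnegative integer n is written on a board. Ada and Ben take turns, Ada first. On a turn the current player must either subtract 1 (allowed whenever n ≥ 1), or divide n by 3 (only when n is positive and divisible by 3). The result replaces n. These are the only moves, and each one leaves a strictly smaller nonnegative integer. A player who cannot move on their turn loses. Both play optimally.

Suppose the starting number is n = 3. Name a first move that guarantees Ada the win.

Move to 2.

Label each position W (a win for the player to move) or L (a loss). A position with no legal move is L; any other position is W exactly when some move reaches an L, and L when every move reaches a W.
n=0: no move → L
n=1: reaches L-position 0 → W
n=2: only reaches 1(W), which is W → L
n=3: reaches L-position 2 → W
From 3, the L positions reachable in one move are: 2.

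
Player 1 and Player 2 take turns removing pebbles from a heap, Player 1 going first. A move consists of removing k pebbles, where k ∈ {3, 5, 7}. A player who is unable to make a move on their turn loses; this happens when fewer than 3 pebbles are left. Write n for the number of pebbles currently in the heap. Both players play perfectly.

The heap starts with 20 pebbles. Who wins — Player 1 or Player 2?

Label each position W (a win for the player to move) or L (a loss). A position with no legal move is L; any other position is W exactly when some move reaches an L, and L when every move reaches a W.
n=0: no move → L
n=1: no move → L
n=2: no move → L
n=3: →0(L), so W
n=4: →1(L), so W
n=5: →2(L), so W
n=6: →1(L), so W
n=7: →2(L), so W
n=8: →1(L), so W
n=9: →2(L), so W
n=10: →7(W), 5(W), 3(W) — all W, so L
n=11: →8(W), 6(W), 4(W) — all W, so L
n=12: →9(W), 7(W), 5(W) — all W, so L
n=13: →10(L), so W
n=14: →11(L), so W
n=15: →12(L), so W
n=16: →11(L), so W
n=17: →12(L), so W
n=18: →11(L), so W
n=19: →12(L), so W
n=20: →17(W), 15(W), 13(W) — all W, so L
The starting position 20 is L: whatever Player 1 does, the opponent receives a W position.

Player 2 wins.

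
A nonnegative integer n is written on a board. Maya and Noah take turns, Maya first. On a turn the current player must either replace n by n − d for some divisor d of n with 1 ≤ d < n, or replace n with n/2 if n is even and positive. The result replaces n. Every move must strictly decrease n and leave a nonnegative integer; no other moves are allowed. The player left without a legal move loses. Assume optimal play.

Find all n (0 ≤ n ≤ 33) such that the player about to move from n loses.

0, 1, 3, 5, 7, 9, 11, 13, 15, 17, 19, 21, 23, 25, 27, 29, 31, 33

Classify positions by backward induction: terminal positions (no move available) are L. From any other position, the mover wins iff some move reaches an L.
n=0: no move → L
n=1: no move → L
n=2: can move to 1, which is L ⇒ W
n=3: the only move is to 2(W), a W ⇒ L
n=4: can move to 3, which is L ⇒ W
n=5: the only move is to 4(W), a W ⇒ L
n=6: can move to 3, which is L ⇒ W
n=7: the only move is to 6(W), a W ⇒ L
n=8: can move to 7, which is L ⇒ W
n=9: moves to 6(W), 8(W); every one is W ⇒ L
n=10: can move to 5, which is L ⇒ W
n=11: the only move is to 10(W), a W ⇒ L
n=12: can move to 9, which is L ⇒ W
n=13: the only move is to 12(W), a W ⇒ L
n=14: can move to 7, which is L ⇒ W
n=15: moves to 10(W), 12(W), 14(W); every one is W ⇒ L
n=16: can move to 15, which is L ⇒ W
n=17: the only move is to 16(W), a W ⇒ L
n=18: can move to 9, which is L ⇒ W
n=19: the only move is to 18(W), a W ⇒ L
n=20: can move to 15, which is L ⇒ W
n=21: moves to 14(W), 18(W), 20(W); every one is W ⇒ L
n=22: can move to 11, which is L ⇒ W
n=23: the only move is to 22(W), a W ⇒ L
n=24: can move to 21, which is L ⇒ W
n=25: moves to 20(W), 24(W); every one is W ⇒ L
n=26: can move to 13, which is L ⇒ W
n=27: moves to 18(W), 24(W), 26(W); every one is W ⇒ L
n=28: can move to 21, which is L ⇒ W
n=29: the only move is to 28(W), a W ⇒ L
n=30: can move to 15, which is L ⇒ W
n=31: the only move is to 30(W), a W ⇒ L
n=32: can move to 31, which is L ⇒ W
n=33: moves to 22(W), 30(W), 32(W); every one is W ⇒ L
The losing starting values of n are exactly the entries labelled L in this table (18 of them).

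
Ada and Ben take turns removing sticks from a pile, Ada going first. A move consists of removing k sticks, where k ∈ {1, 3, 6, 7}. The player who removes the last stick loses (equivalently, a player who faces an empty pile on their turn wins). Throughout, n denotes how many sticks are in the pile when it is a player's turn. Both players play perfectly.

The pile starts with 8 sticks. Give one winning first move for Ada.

Remove 3, leaving 5.

Positions with no move are W. A position that does have a move is losing for the player to move precisely when every available move leads to a winning position for the opponent. Fill in the labels:
n=0: no move; the opponent has just taken the last stick and therefore loses → W
n=1: the only move is to 0(W), a W ⇒ L
n=2: can move to 1, which is L ⇒ W
n=3: moves to 2(W), 0(W); every one is W ⇒ L
n=4: can move to 3, which is L ⇒ W
n=5: moves to 4(W), 2(W); every one is W ⇒ L
n=6: can move to 5, which is L ⇒ W
n=7: can move to 1, which is L ⇒ W
n=8: can move to 5, which is L ⇒ W
From 8, the L positions reachable in one move are: 5, 1. Any move reaching one of these is winning.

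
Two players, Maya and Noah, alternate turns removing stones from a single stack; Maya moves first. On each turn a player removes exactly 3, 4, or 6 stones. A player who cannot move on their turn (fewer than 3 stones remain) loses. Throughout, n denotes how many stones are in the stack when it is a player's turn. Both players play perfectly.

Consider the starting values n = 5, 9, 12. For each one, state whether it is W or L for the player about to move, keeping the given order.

5: W, 9: L, 12: W

Classify positions by backward induction: terminal positions (no move available) are L. From any other position, the mover wins iff some move reaches an L.
n=0: no move → L
n=1: no move → L
n=2: no move → L
n=3: W (go to 0, an L position)
n=4: W (go to 1, an L position)
n=5: W (go to 2, an L position)
n=6: W (go to 2, an L position)
n=7: W (go to 1, an L position)
n=8: W (go to 2, an L position)
n=9: L (options 6(W), 5(W), 3(W) are all W)
n=10: L (options 7(W), 6(W), 4(W) are all W)
n=11: L (options 8(W), 7(W), 5(W) are all W)
n=12: W (go to 9, an L position)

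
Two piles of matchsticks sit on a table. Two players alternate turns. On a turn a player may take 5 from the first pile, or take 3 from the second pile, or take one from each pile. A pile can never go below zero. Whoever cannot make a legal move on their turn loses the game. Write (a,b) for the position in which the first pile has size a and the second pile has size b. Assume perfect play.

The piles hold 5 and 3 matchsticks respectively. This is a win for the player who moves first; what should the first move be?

Compute win/loss labels from the base case upward. A position with no move is L. Any other position is W if it can reach an L in one move, else L.
No move ever increases a pile, so every position that can arise here has a ≤ 5 and b ≤ 3; it is enough to label the cells with 0 ≤ a ≤ 5 and 0 ≤ b ≤ 3.
Every move lowers a or b (never raises either), so fill the grid row by row in increasing a, and left to right within a row: each cell's successors are then already labelled.
      b=0  b=1  b=2  b=3
a=0:    L    L    L    W
a=1:    L    W    W    W
a=2:    L    W    L    W
a=3:    L    W    L    W
a=4:    L    W    L    W
a=5:    W    W    W    W
Cells with no legal move (terminal, hence L): (0,0), (0,1), (0,2), (1,0), (2,0), (3,0), (4,0).
The remaining L cells, each justified by listing all of its moves:
(2,2): L (sole option (1,1)(W) is W)
(3,2): L (sole option (2,1)(W) is W)
(4,2): L (sole option (3,1)(W) is W)
Every other cell has at least one move into one of the L cells above, so it is W.
From (5,3), the L positions reachable in one move are: (4,2).

Move to (4,2).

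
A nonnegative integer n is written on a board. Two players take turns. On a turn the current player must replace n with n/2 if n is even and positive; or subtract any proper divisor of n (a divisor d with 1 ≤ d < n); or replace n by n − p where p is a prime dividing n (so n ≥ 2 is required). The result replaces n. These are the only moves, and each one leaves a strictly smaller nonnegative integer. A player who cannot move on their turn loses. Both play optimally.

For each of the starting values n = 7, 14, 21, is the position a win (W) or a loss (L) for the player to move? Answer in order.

Build the W/L table. Terminal = L. A non-terminal position is W if it has a move to some L; otherwise it is L.
n=0: no move → L
n=1: no move → L
n=2: reaches L-position 0 → W
n=3: reaches L-position 0 → W
n=4: only reaches 2(W), 3(W), all W → L
n=5: reaches L-position 0 → W
n=6: reaches L-position 4 → W
n=7: reaches L-position 0 → W
n=8: reaches L-position 4 → W
n=9: only reaches 6(W), 8(W), all W → L
n=10: reaches L-position 9 → W
n=11: reaches L-position 0 → W
n=12: reaches L-position 9 → W
n=13: reaches L-position 0 → W
n=14: only reaches 7(W), 12(W), 13(W), all W → L
n=15: reaches L-position 14 → W
n=16: reaches L-position 14 → W
n=17: reaches L-position 0 → W
n=18: reaches L-position 9 → W
n=19: reaches L-position 0 → W
n=20: only reaches 10(W), 15(W), 16(W), 18(W), 19(W), all W → L
n=21: reaches L-position 14 → W

7: W, 14: L, 21: W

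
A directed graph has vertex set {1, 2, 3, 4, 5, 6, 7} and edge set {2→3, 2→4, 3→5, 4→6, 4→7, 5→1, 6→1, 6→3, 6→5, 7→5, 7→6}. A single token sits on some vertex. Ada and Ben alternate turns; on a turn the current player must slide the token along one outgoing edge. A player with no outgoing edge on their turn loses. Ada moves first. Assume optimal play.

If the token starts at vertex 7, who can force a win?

Ben wins.

Classify positions by backward induction: terminal positions (no move available) are L. From any other position, the mover wins iff some move reaches an L.
Every edge goes from a vertex to one that appears earlier in the order 1, 5, 3, 6, 7, 4, 2, so processing vertices in that order labels each vertex after all of its successors.
1: no outgoing edge → L
5: →1(L), so W
3: →5(W) only, which is W, so L
6: →3(L), so W
7: →6(W), 5(W) — all W, so L
4: →7(L), so W
2: →3(L), so W
The starting position 7 is L: whatever Ada does, the opponent receives a W position.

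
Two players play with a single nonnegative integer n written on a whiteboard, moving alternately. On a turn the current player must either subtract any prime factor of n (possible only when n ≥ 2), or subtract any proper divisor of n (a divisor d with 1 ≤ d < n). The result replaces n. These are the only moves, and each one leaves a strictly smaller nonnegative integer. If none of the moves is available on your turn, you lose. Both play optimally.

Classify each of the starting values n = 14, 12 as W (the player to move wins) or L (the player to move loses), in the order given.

Positions with no move are L. A position that does have a move is losing for the player to move precisely when every available move leads to a winning position for the opponent. Fill in the labels:
n=0: no move → L
n=1: no move → L
n=2: can move to 0, which is L ⇒ W
n=3: can move to 0, which is L ⇒ W
n=4: moves to 2(W), 3(W); every one is W ⇒ L
n=5: can move to 0, which is L ⇒ W
n=6: can move to 4, which is L ⇒ W
n=7: can move to 0, which is L ⇒ W
n=8: can move to 4, which is L ⇒ W
n=9: moves to 6(W), 8(W); every one is W ⇒ L
n=10: can move to 9, which is L ⇒ W
n=11: can move to 0, which is L ⇒ W
n=12: can move to 9, which is L ⇒ W
n=13: can move to 0, which is L ⇒ W
n=14: moves to 7(W), 12(W), 13(W); every one is W ⇒ L

14: L, 12: W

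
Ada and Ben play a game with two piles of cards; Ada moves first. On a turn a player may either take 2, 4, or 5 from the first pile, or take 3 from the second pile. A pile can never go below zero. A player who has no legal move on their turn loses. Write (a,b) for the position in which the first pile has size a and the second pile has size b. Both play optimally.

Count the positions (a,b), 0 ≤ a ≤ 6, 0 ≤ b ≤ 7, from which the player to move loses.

16

Work bottom-up. With no move the player to move loses. Otherwise the position is W if at least one move leads to an L position for the opponent, and L if every move leads to a W.
Every move lowers a or b (never raises either), so fill the grid row by row in increasing a, and left to right within a row: each cell's successors are then already labelled.
      b=0  b=1  b=2  b=3  b=4  b=5  b=6  b=7
a=0:    L    L    L    W    W    W    L    L
a=1:    L    L    L    W    W    W    L    L
a=2:    W    W    W    L    L    L    W    W
a=3:    W    W    W    L    L    L    W    W
a=4:    W    W    W    W    W    W    W    W
a=5:    W    W    W    W    W    W    W    W
a=6:    W    W    W    W    W    W    W    W
Cells with no legal move (terminal, hence L): (0,0), (0,1), (0,2), (1,0), (1,1), (1,2).
The remaining L cells, each justified by listing all of its moves:
(0,6): the only move is to (0,3)(W), a W ⇒ L
(0,7): the only move is to (0,4)(W), a W ⇒ L
(1,6): the only move is to (1,3)(W), a W ⇒ L
(1,7): the only move is to (1,4)(W), a W ⇒ L
(2,3): moves to (0,3)(W), (2,0)(W); every one is W ⇒ L
(2,4): moves to (0,4)(W), (2,1)(W); every one is W ⇒ L
(2,5): moves to (0,5)(W), (2,2)(W); every one is W ⇒ L
(3,3): moves to (1,3)(W), (3,0)(W); every one is W ⇒ L
(3,4): moves to (1,4)(W), (3,1)(W); every one is W ⇒ L
(3,5): moves to (1,5)(W), (3,2)(W); every one is W ⇒ L
Every other cell has at least one move into one of the L cells above, so it is W.
L cells per row: a=0: 5, a=1: 5, a=2: 3, a=3: 3, a=4: 0, a=5: 0, a=6: 0; total 16.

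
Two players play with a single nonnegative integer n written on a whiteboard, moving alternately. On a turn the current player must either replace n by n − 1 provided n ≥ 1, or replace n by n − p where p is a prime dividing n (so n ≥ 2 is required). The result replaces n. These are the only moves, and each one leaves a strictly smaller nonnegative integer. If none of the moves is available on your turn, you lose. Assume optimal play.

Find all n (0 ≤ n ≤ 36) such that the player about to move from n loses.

0, 4, 8, 12, 16, 20, 24, 28, 32, 36

Classify positions by backward induction: terminal positions (no move available) are L. From any other position, the mover wins iff some move reaches an L.
n=0: no move → L
n=1: reaches L-position 0 → W
n=2: reaches L-position 0 → W
n=3: reaches L-position 0 → W
n=4: only reaches 2(W), 3(W), all W → L
n=5: reaches L-position 0 → W
n=6: reaches L-position 4 → W
n=7: reaches L-position 0 → W
n=8: only reaches 6(W), 7(W), all W → L
n=9: reaches L-position 8 → W
n=10: reaches L-position 8 → W
n=11: reaches L-position 0 → W
n=12: only reaches 9(W), 10(W), 11(W), all W → L
n=13: reaches L-position 0 → W
n=14: reaches L-position 12 → W
n=15: reaches L-position 12 → W
n=16: only reaches 14(W), 15(W), all W → L
n=17: reaches L-position 0 → W
n=18: reaches L-position 16 → W
n=19: reaches L-position 0 → W
n=20: only reaches 15(W), 18(W), 19(W), all W → L
n=21: reaches L-position 20 → W
n=22: reaches L-position 20 → W
n=23: reaches L-position 0 → W
n=24: only reaches 21(W), 22(W), 23(W), all W → L
n=25: reaches L-position 20 → W
n=26: reaches L-position 24 → W
n=27: reaches L-position 24 → W
n=28: only reaches 21(W), 26(W), 27(W), all W → L
n=29: reaches L-position 0 → W
n=30: reaches L-position 28 → W
n=31: reaches L-position 0 → W
n=32: only reaches 30(W), 31(W), all W → L
n=33: reaches L-position 32 → W
n=34: reaches L-position 32 → W
n=35: reaches L-position 28 → W
n=36: only reaches 33(W), 34(W), 35(W), all W → L
Reading off the rows marked L gives the requested list; there are 10 such values of n.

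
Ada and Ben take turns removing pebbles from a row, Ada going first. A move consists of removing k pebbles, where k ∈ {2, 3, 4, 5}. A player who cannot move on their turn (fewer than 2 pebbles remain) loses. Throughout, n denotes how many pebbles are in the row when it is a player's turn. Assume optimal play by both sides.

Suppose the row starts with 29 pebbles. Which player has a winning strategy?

Work bottom-up. With no move the player to move loses. Otherwise the position is W if at least one move leads to an L position for the opponent, and L if every move leads to a W.
n=0: no move → L
n=1: no move → L
n=2: reaches L-position 0 → W
n=3: reaches L-position 1 → W
n=4: reaches L-position 1 → W
n=5: reaches L-position 1 → W
n=6: reaches L-position 1 → W
n=7: only reaches 5(W), 4(W), 3(W), 2(W), all W → L
n=8: only reaches 6(W), 5(W), 4(W), 3(W), all W → L
n=9: reaches L-position 7 → W
n=10: reaches L-position 8 → W
n=11: reaches L-position 8 → W
n=12: reaches L-position 8 → W
n=13: reaches L-position 8 → W
n=14: only reaches 12(W), 11(W), 10(W), 9(W), all W → L
n=15: only reaches 13(W), 12(W), 11(W), 10(W), all W → L
n=16: reaches L-position 14 → W
n=17: reaches L-position 15 → W
n=18: reaches L-position 15 → W
n=19: reaches L-position 15 → W
n=20: reaches L-position 15 → W
n=21: only reaches 19(W), 18(W), 17(W), 16(W), all W → L
n=22: only reaches 20(W), 19(W), 18(W), 17(W), all W → L
n=23: reaches L-position 21 → W
n=24: reaches L-position 22 → W
n=25: reaches L-position 22 → W
n=26: reaches L-position 22 → W
n=27: reaches L-position 22 → W
n=28: only reaches 26(W), 25(W), 24(W), 23(W), all W → L
n=29: only reaches 27(W), 26(W), 25(W), 24(W), all W → L
The starting position 29 is L: whatever Ada does, the opponent receives a W position.

Ben wins.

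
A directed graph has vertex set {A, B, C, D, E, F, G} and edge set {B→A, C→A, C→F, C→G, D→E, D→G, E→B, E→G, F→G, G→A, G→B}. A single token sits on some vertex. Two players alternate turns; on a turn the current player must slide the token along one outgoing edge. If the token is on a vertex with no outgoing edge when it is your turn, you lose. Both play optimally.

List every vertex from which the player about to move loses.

Compute win/loss labels from the base case upward. A position with no move is L. Any other position is W if it can reach an L in one move, else L.
Every edge goes from a vertex to one that appears earlier in the order A, B, G, E, D, F, C, so processing vertices in that order labels each vertex after all of its successors.
A: no outgoing edge → L
B: can move to A, which is L ⇒ W
G: can move to A, which is L ⇒ W
E: moves to G(W), B(W); every one is W ⇒ L
D: can move to E, which is L ⇒ W
F: the only move is to G(W), a W ⇒ L
C: can move to F, which is L ⇒ W
Reading off the rows marked L gives the requested list; there are 3 such vertices.

A, E, F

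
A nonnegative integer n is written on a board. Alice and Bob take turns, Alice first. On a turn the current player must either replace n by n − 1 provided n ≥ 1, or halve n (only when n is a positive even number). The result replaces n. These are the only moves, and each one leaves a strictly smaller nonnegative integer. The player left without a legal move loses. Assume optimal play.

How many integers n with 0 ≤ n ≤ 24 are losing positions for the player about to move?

Work bottom-up. With no move the player to move loses. Otherwise the position is W if at least one move leads to an L position for the opponent, and L if every move leads to a W.
n=0: no move → L
n=1: can move to 0, which is L ⇒ W
n=2: the only move is to 1(W), a W ⇒ L
n=3: can move to 2, which is L ⇒ W
n=4: can move to 2, which is L ⇒ W
n=5: the only move is to 4(W), a W ⇒ L
n=6: can move to 5, which is L ⇒ W
n=7: the only move is to 6(W), a W ⇒ L
n=8: can move to 7, which is L ⇒ W
n=9: the only move is to 8(W), a W ⇒ L
n=10: can move to 5, which is L ⇒ W
n=11: the only move is to 10(W), a W ⇒ L
n=12: can move to 11, which is L ⇒ W
n=13: the only move is to 12(W), a W ⇒ L
n=14: can move to 7, which is L ⇒ W
n=15: the only move is to 14(W), a W ⇒ L
n=16: can move to 15, which is L ⇒ W
n=17: the only move is to 16(W), a W ⇒ L
n=18: can move to 9, which is L ⇒ W
n=19: the only move is to 18(W), a W ⇒ L
n=20: can move to 19, which is L ⇒ W
n=21: the only move is to 20(W), a W ⇒ L
n=22: can move to 11, which is L ⇒ W
n=23: the only move is to 22(W), a W ⇒ L
n=24: can move to 23, which is L ⇒ W
L entries with 0 ≤ n ≤ 24: n = 0, 2, 5, 7, 9, 11, 13, 15, 17, 19, 21, 23; that makes 12.

12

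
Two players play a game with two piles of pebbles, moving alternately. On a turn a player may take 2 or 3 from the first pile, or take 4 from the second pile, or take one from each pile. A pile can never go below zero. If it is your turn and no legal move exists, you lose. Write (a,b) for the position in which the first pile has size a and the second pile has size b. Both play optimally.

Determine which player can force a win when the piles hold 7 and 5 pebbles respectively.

Use the standard recursion: the mover loses at a terminal position; elsewhere, the mover wins exactly when some move hands the opponent an L position.
No move ever increases a pile, so every position that can arise here has a ≤ 7 and b ≤ 5; it is enough to label the cells with 0 ≤ a ≤ 7 and 0 ≤ b ≤ 5.
Every move lowers a or b (never raises either), so fill the grid row by row in increasing a, and left to right within a row: each cell's successors are then already labelled.
      b=0  b=1  b=2  b=3  b=4  b=5
a=0:    L    L    L    L    W    W
a=1:    L    W    W    W    W    L
a=2:    W    W    W    W    L    L
a=3:    W    W    W    W    L    W
a=4:    W    L    L    L    W    W
a=5:    L    L    W    W    W    W
a=6:    L    W    W    W    W    L
a=7:    W    W    W    W    L    L
Cells with no legal move (terminal, hence L): (0,0), (0,1), (0,2), (0,3), (1,0).
The remaining L cells, each justified by listing all of its moves:
(1,5): only reaches (1,1)(W), (0,4)(W), all W → L
(2,4): only reaches (0,4)(W), (2,0)(W), (1,3)(W), all W → L
(2,5): only reaches (0,5)(W), (2,1)(W), (1,4)(W), all W → L
(3,4): only reaches (1,4)(W), (0,4)(W), (3,0)(W), (2,3)(W), all W → L
(4,1): only reaches (2,1)(W), (1,1)(W), (3,0)(W), all W → L
(4,2): only reaches (2,2)(W), (1,2)(W), (3,1)(W), all W → L
(4,3): only reaches (2,3)(W), (1,3)(W), (3,2)(W), all W → L
(5,0): only reaches (3,0)(W), (2,0)(W), all W → L
(5,1): only reaches (3,1)(W), (2,1)(W), (4,0)(W), all W → L
(6,0): only reaches (4,0)(W), (3,0)(W), all W → L
(6,5): only reaches (4,5)(W), (3,5)(W), (6,1)(W), (5,4)(W), all W → L
(7,4): only reaches (5,4)(W), (4,4)(W), (7,0)(W), (6,3)(W), all W → L
(7,5): only reaches (5,5)(W), (4,5)(W), (7,1)(W), (6,4)(W), all W → L
Every other cell has at least one move into one of the L cells above, so it is W.
The starting position (7,5) is L: whatever the player to move does, the opponent receives a W position.

The second player wins.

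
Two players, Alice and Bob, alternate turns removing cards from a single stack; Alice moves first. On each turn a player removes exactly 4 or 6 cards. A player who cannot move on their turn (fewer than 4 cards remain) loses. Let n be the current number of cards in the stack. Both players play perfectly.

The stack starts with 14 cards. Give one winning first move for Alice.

Remove 4, leaving 10.

Label each position W (a win for the player to move) or L (a loss). A position with no legal move is L; any other position is W exactly when some move reaches an L, and L when every move reaches a W.
n=0: no move → L
n=1: no move → L
n=2: no move → L
n=3: no move → L
n=4: W (go to 0, an L position)
n=5: W (go to 1, an L position)
n=6: W (go to 2, an L position)
n=7: W (go to 3, an L position)
n=8: W (go to 2, an L position)
n=9: W (go to 3, an L position)
n=10: L (options 6(W), 4(W) are all W)
n=11: L (options 7(W), 5(W) are all W)
n=12: L (options 8(W), 6(W) are all W)
n=13: L (options 9(W), 7(W) are all W)
n=14: W (go to 10, an L position)
From 14, the L positions reachable in one move are: 10.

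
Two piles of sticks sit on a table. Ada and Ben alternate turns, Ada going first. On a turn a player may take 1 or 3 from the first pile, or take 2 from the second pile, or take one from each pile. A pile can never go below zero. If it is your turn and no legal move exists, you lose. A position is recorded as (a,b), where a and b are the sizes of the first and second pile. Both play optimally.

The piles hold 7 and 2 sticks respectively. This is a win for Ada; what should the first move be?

Move to (6,1).

Label each position W (a win for the player to move) or L (a loss). A position with no legal move is L; any other position is W exactly when some move reaches an L, and L when every move reaches a W.
No move ever increases a pile, so every position that can arise here has a ≤ 7 and b ≤ 2; it is enough to label the cells with 0 ≤ a ≤ 7 and 0 ≤ b ≤ 2.
Every move lowers a or b (never raises either), so fill the grid row by row in increasing a, and left to right within a row: each cell's successors are then already labelled.
      b=0  b=1  b=2
a=0:    L    L    W
a=1:    W    W    W
a=2:    L    L    W
a=3:    W    W    W
a=4:    L    L    W
a=5:    W    W    W
a=6:    L    L    W
a=7:    W    W    W
Cells with no legal move (terminal, hence L): (0,0), (0,1).
The remaining L cells, each justified by listing all of its moves:
(2,0): L (sole option (1,0)(W) is W)
(2,1): L (options (1,1)(W), (1,0)(W) are all W)
(4,0): L (options (3,0)(W), (1,0)(W) are all W)
(4,1): L (options (3,1)(W), (1,1)(W), (3,0)(W) are all W)
(6,0): L (options (5,0)(W), (3,0)(W) are all W)
(6,1): L (options (5,1)(W), (3,1)(W), (5,0)(W) are all W)
Every other cell has at least one move into one of the L cells above, so it is W.
From (7,2), the L positions reachable in one move are: (6,1).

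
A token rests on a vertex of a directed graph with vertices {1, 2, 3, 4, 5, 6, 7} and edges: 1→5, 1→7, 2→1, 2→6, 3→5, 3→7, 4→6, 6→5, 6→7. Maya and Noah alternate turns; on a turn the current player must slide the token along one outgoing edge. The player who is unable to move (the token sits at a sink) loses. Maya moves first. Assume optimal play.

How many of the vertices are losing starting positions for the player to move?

4

Compute win/loss labels from the base case upward. A position with no move is L. Any other position is W if it can reach an L in one move, else L.
Every edge goes from a vertex to one that appears earlier in the order 5, 7, 6, 3, 1, 2, 4, so processing vertices in that order labels each vertex after all of its successors.
5: no outgoing edge → L
7: no outgoing edge → L
6: W (go to 7, an L position)
3: W (go to 7, an L position)
1: W (go to 7, an L position)
2: L (options 1(W), 6(W) are all W)
4: L (sole option 6(W) is W)
The L vertices are 2, 4, 5, 7; that is 4 in all.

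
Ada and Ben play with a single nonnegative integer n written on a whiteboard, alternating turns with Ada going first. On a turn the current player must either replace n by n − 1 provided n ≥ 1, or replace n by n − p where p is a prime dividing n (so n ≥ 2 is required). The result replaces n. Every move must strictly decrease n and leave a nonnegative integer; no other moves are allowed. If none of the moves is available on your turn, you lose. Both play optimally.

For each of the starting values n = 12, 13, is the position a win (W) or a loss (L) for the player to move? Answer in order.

12: L, 13: W

Work bottom-up. With no move the player to move loses. Otherwise the position is W if at least one move leads to an L position for the opponent, and L if every move leads to a W.
n=0: no move → L
n=1: W (go to 0, an L position)
n=2: W (go to 0, an L position)
n=3: W (go to 0, an L position)
n=4: L (options 2(W), 3(W) are all W)
n=5: W (go to 0, an L position)
n=6: W (go to 4, an L position)
n=7: W (go to 0, an L position)
n=8: L (options 6(W), 7(W) are all W)
n=9: W (go to 8, an L position)
n=10: W (go to 8, an L position)
n=11: W (go to 0, an L position)
n=12: L (options 9(W), 10(W), 11(W) are all W)
n=13: W (go to 0, an L position)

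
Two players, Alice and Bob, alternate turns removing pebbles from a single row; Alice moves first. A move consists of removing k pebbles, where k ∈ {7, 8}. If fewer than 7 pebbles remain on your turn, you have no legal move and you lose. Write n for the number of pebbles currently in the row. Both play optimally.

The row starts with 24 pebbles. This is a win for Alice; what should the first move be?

Build the W/L table. Terminal = L. A non-terminal position is W if it has a move to some L; otherwise it is L.
n=0: no move → L
n=1: no move → L
n=2: no move → L
n=3: no move → L
n=4: no move → L
n=5: no move → L
n=6: no move → L
n=7: →0(L), so W
n=8: →1(L), so W
n=9: →2(L), so W
n=10: →3(L), so W
n=11: →4(L), so W
n=12: →5(L), so W
n=13: →6(L), so W
n=14: →6(L), so W
n=15: →8(W), 7(W) — all W, so L
n=16: →9(W), 8(W) — all W, so L
n=17: →10(W), 9(W) — all W, so L
n=18: →11(W), 10(W) — all W, so L
n=19: →12(W), 11(W) — all W, so L
n=20: →13(W), 12(W) — all W, so L
n=21: →14(W), 13(W) — all W, so L
n=22: →15(L), so W
n=23: →16(L), so W
n=24: →17(L), so W
From 24, the L positions reachable in one move are: 17, 16. Any move reaching one of these is winning.

Remove 7, leaving 17.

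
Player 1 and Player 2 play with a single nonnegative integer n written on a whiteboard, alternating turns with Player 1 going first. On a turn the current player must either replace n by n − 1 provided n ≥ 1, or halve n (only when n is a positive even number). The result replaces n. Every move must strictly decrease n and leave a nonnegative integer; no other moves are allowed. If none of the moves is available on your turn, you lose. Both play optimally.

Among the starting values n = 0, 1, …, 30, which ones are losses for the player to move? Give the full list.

0, 2, 5, 7, 9, 11, 13, 15, 17, 19, 21, 23, 25, 27, 29

Build the W/L table. Terminal = L. A non-terminal position is W if it has a move to some L; otherwise it is L.
n=0: no move → L
n=1: →0(L), so W
n=2: →1(W) only, which is W, so L
n=3: →2(L), so W
n=4: →2(L), so W
n=5: →4(W) only, which is W, so L
n=6: →5(L), so W
n=7: →6(W) only, which is W, so L
n=8: →7(L), so W
n=9: →8(W) only, which is W, so L
n=10: →5(L), so W
n=11: →10(W) only, which is W, so L
n=12: →11(L), so W
n=13: →12(W) only, which is W, so L
n=14: →7(L), so W
n=15: →14(W) only, which is W, so L
n=16: →15(L), so W
n=17: →16(W) only, which is W, so L
n=18: →9(L), so W
n=19: →18(W) only, which is W, so L
n=20: →19(L), so W
n=21: →20(W) only, which is W, so L
n=22: →11(L), so W
n=23: →22(W) only, which is W, so L
n=24: →23(L), so W
n=25: →24(W) only, which is W, so L
n=26: →13(L), so W
n=27: →26(W) only, which is W, so L
n=28: →27(L), so W
n=29: →28(W) only, which is W, so L
n=30: →15(L), so W
The losing starting values of n are exactly the entries labelled L in this table (15 of them).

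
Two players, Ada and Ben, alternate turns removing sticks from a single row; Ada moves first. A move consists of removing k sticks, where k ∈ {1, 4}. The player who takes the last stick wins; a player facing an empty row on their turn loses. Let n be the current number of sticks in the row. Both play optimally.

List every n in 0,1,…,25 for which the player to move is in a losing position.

0, 2, 5, 7, 10, 12, 15, 17, 20, 22, 25

Classify positions by backward induction: terminal positions (no move available) are L. From any other position, the mover wins iff some move reaches an L.
n=0: no move → L
n=1: reaches L-position 0 → W
n=2: only reaches 1(W), which is W → L
n=3: reaches L-position 2 → W
n=4: reaches L-position 0 → W
n=5: only reaches 4(W), 1(W), all W → L
n=6: reaches L-position 5 → W
n=7: only reaches 6(W), 3(W), all W → L
n=8: reaches L-position 7 → W
n=9: reaches L-position 5 → W
n=10: only reaches 9(W), 6(W), all W → L
n=11: reaches L-position 10 → W
n=12: only reaches 11(W), 8(W), all W → L
n=13: reaches L-position 12 → W
n=14: reaches L-position 10 → W
n=15: only reaches 14(W), 11(W), all W → L
n=16: reaches L-position 15 → W
n=17: only reaches 16(W), 13(W), all W → L
n=18: reaches L-position 17 → W
n=19: reaches L-position 15 → W
n=20: only reaches 19(W), 16(W), all W → L
n=21: reaches L-position 20 → W
n=22: only reaches 21(W), 18(W), all W → L
n=23: reaches L-position 22 → W
n=24: reaches L-position 20 → W
n=25: only reaches 24(W), 21(W), all W → L
The losing starting values of n are exactly the entries labelled L in this table (11 of them).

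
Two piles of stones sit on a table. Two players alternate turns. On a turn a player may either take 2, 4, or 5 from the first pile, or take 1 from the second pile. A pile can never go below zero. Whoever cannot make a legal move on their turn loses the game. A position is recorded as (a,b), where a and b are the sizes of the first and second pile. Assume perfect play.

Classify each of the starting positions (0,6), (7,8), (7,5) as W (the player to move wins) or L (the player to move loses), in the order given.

(0,6): L, (7,8): L, (7,5): W

Work bottom-up. With no move the player to move loses. Otherwise the position is W if at least one move leads to an L position for the opponent, and L if every move leads to a W.
No move ever increases a pile, so every position that can arise here has a ≤ 7 and b ≤ 8; it is enough to label the cells with 0 ≤ a ≤ 7 and 0 ≤ b ≤ 8.
Every move lowers a or b (never raises either), so fill the grid row by row in increasing a, and left to right within a row: each cell's successors are then already labelled.
      b=0  b=1  b=2  b=3  b=4  b=5  b=6  b=7  b=8
a=0:    L    W    L    W    L    W    L    W    L
a=1:    L    W    L    W    L    W    L    W    L
a=2:    W    L    W    L    W    L    W    L    W
a=3:    W    L    W    L    W    L    W    L    W
a=4:    W    W    W    W    W    W    W    W    W
a=5:    W    W    W    W    W    W    W    W    W
a=6:    W    W    W    W    W    W    W    W    W
a=7:    L    W    L    W    L    W    L    W    L
Cells with no legal move (terminal, hence L): (0,0), (1,0).
The remaining L cells, each justified by listing all of its moves:
(0,2): L (sole option (0,1)(W) is W)
(0,4): L (sole option (0,3)(W) is W)
(0,6): L (sole option (0,5)(W) is W)
(0,8): L (sole option (0,7)(W) is W)
(1,2): L (sole option (1,1)(W) is W)
(1,4): L (sole option (1,3)(W) is W)
(1,6): L (sole option (1,5)(W) is W)
(1,8): L (sole option (1,7)(W) is W)
(2,1): L (options (0,1)(W), (2,0)(W) are all W)
(2,3): L (options (0,3)(W), (2,2)(W) are all W)
(2,5): L (options (0,5)(W), (2,4)(W) are all W)
(2,7): L (options (0,7)(W), (2,6)(W) are all W)
(3,1): L (options (1,1)(W), (3,0)(W) are all W)
(3,3): L (options (1,3)(W), (3,2)(W) are all W)
(3,5): L (options (1,5)(W), (3,4)(W) are all W)
(3,7): L (options (1,7)(W), (3,6)(W) are all W)
(7,0): L (options (5,0)(W), (3,0)(W), (2,0)(W) are all W)
(7,2): L (options (5,2)(W), (3,2)(W), (2,2)(W), (7,1)(W) are all W)
(7,4): L (options (5,4)(W), (3,4)(W), (2,4)(W), (7,3)(W) are all W)
(7,6): L (options (5,6)(W), (3,6)(W), (2,6)(W), (7,5)(W) are all W)
(7,8): L (options (5,8)(W), (3,8)(W), (2,8)(W), (7,7)(W) are all W)
Every other cell has at least one move into one of the L cells above, so it is W.
(0,6): one of the L cells justified above, so L
(7,8): one of the L cells justified above, so L
(7,5): the move to (3,5) reaches an L cell, so W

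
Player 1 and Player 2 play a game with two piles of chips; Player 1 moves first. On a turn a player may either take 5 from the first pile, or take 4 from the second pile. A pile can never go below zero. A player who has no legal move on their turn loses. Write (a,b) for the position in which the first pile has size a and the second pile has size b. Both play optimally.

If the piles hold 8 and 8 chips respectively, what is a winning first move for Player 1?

Use the standard recursion: the mover loses at a terminal position; elsewhere, the mover wins exactly when some move hands the opponent an L position.
No move ever increases a pile, so every position that can arise here has a ≤ 8 and b ≤ 8; it is enough to label the cells with 0 ≤ a ≤ 8 and 0 ≤ b ≤ 8.
Every move lowers a or b (never raises either), so fill the grid row by row in increasing a, and left to right within a row: each cell's successors are then already labelled.
      b=0  b=1  b=2  b=3  b=4  b=5  b=6  b=7  b=8
a=0:    L    L    L    L    W    W    W    W    L
a=1:    L    L    L    L    W    W    W    W    L
a=2:    L    L    L    L    W    W    W    W    L
a=3:    L    L    L    L    W    W    W    W    L
a=4:    L    L    L    L    W    W    W    W    L
a=5:    W    W    W    W    L    L    L    L    W
a=6:    W    W    W    W    L    L    L    L    W
a=7:    W    W    W    W    L    L    L    L    W
a=8:    W    W    W    W    L    L    L    L    W
Cells with no legal move (terminal, hence L): (0,0), (0,1), (0,2), (0,3), (1,0), (1,1), (1,2), (1,3), (2,0), (2,1), (2,2), (2,3), (3,0), (3,1), (3,2), (3,3), (4,0), (4,1), (4,2), (4,3).
The remaining L cells, each justified by listing all of its moves:
(0,8): only reaches (0,4)(W), which is W → L
(1,8): only reaches (1,4)(W), which is W → L
(2,8): only reaches (2,4)(W), which is W → L
(3,8): only reaches (3,4)(W), which is W → L
(4,8): only reaches (4,4)(W), which is W → L
(5,4): only reaches (0,4)(W), (5,0)(W), all W → L
(5,5): only reaches (0,5)(W), (5,1)(W), all W → L
(5,6): only reaches (0,6)(W), (5,2)(W), all W → L
(5,7): only reaches (0,7)(W), (5,3)(W), all W → L
(6,4): only reaches (1,4)(W), (6,0)(W), all W → L
(6,5): only reaches (1,5)(W), (6,1)(W), all W → L
(6,6): only reaches (1,6)(W), (6,2)(W), all W → L
(6,7): only reaches (1,7)(W), (6,3)(W), all W → L
(7,4): only reaches (2,4)(W), (7,0)(W), all W → L
(7,5): only reaches (2,5)(W), (7,1)(W), all W → L
(7,6): only reaches (2,6)(W), (7,2)(W), all W → L
(7,7): only reaches (2,7)(W), (7,3)(W), all W → L
(8,4): only reaches (3,4)(W), (8,0)(W), all W → L
(8,5): only reaches (3,5)(W), (8,1)(W), all W → L
(8,6): only reaches (3,6)(W), (8,2)(W), all W → L
(8,7): only reaches (3,7)(W), (8,3)(W), all W → L
Every other cell has at least one move into one of the L cells above, so it is W.
From (8,8), the L positions reachable in one move are: (3,8), (8,4). Any move reaching one of these is winning.

Move to (3,8).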